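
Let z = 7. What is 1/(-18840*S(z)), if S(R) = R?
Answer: -1/131880 ≈ -7.5827e-6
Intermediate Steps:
1/(-18840*S(z)) = 1/(-18840*7) = 1/(-131880) = -1/131880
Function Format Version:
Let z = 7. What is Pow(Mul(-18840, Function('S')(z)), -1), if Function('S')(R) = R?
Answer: Rational(-1, 131880) ≈ -7.5827e-6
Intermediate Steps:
Pow(Mul(-18840, Function('S')(z)), -1) = Pow(Mul(-18840, 7), -1) = Pow(-131880, -1) = Rational(-1, 131880)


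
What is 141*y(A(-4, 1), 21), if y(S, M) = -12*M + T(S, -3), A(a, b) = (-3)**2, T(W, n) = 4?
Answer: -34968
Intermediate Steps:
A(a, b) = 9
y(S, M) = 4 - 12*M (y(S, M) = -12*M + 4 = 4 - 12*M)
141*y(A(-4, 1), 21) = 141*(4 - 12*21) = 141*(4 - 252) = 141*(-248) = -34968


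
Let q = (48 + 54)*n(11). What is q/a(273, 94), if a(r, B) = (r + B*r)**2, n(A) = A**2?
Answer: 4114/224208075 ≈ 1.8349e-5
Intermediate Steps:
q = 12342 (q = (48 + 54)*11**2 = 102*121 = 12342)
q/a(273, 94) = 12342/((273**2*(1 + 94)**2)) = 12342/((74529*95**2)) = 12342/((74529*9025)) = 12342/672624225 = 12342*(1/672624225) = 4114/224208075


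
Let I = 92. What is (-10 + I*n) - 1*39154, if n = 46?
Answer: -34932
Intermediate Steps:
(-10 + I*n) - 1*39154 = (-10 + 92*46) - 1*39154 = (-10 + 4232) - 39154 = 4222 - 39154 = -34932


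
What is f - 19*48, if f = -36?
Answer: -948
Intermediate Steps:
f - 19*48 = -36 - 19*48 = -36 - 912 = -948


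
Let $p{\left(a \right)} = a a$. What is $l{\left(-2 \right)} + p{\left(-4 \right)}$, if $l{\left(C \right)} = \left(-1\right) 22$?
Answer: $-6$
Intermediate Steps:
$l{\left(C \right)} = -22$
$p{\left(a \right)} = a^{2}$
$l{\left(-2 \right)} + p{\left(-4 \right)} = -22 + \left(-4\right)^{2} = -22 + 16 = -6$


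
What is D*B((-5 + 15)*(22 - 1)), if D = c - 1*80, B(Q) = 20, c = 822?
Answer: 14840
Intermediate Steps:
D = 742 (D = 822 - 1*80 = 822 - 80 = 742)
D*B((-5 + 15)*(22 - 1)) = 742*20 = 14840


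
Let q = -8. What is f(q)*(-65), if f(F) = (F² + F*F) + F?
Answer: -7800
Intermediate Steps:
f(F) = F + 2*F² (f(F) = (F² + F²) + F = 2*F² + F = F + 2*F²)
f(q)*(-65) = -8*(1 + 2*(-8))*(-65) = -8*(1 - 16)*(-65) = -8*(-15)*(-65) = 120*(-65) = -7800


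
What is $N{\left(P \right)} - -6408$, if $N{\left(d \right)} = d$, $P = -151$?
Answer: $6257$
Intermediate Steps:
$N{\left(P \right)} - -6408 = -151 - -6408 = -151 + 6408 = 6257$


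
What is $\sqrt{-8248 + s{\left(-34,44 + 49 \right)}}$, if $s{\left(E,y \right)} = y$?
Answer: $i \sqrt{8155} \approx 90.305 i$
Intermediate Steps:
$\sqrt{-8248 + s{\left(-34,44 + 49 \right)}} = \sqrt{-8248 + \left(44 + 49\right)} = \sqrt{-8248 + 93} = \sqrt{-8155} = i \sqrt{8155}$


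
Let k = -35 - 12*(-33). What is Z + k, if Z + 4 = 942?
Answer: 1299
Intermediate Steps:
Z = 938 (Z = -4 + 942 = 938)
k = 361 (k = -35 + 396 = 361)
Z + k = 938 + 361 = 1299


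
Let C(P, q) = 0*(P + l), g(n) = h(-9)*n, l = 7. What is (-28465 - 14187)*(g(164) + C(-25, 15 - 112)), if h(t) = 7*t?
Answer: 440680464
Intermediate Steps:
g(n) = -63*n (g(n) = (7*(-9))*n = -63*n)
C(P, q) = 0 (C(P, q) = 0*(P + 7) = 0*(7 + P) = 0)
(-28465 - 14187)*(g(164) + C(-25, 15 - 112)) = (-28465 - 14187)*(-63*164 + 0) = -42652*(-10332 + 0) = -42652*(-10332) = 440680464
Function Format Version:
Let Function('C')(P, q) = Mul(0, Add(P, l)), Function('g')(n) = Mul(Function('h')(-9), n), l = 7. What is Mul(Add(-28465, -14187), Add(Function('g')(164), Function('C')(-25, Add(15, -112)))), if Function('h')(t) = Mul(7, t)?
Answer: 440680464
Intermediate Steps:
Function('g')(n) = Mul(-63, n) (Function('g')(n) = Mul(Mul(7, -9), n) = Mul(-63, n))
Function('C')(P, q) = 0 (Function('C')(P, q) = Mul(0, Add(P, 7)) = Mul(0, Add(7, P)) = 0)
Mul(Add(-28465, -14187), Add(Function('g')(164), Function('C')(-25, Add(15, -112)))) = Mul(Add(-28465, -14187), Add(Mul(-63, 164), 0)) = Mul(-42652, Add(-10332, 0)) = Mul(-42652, -10332) = 440680464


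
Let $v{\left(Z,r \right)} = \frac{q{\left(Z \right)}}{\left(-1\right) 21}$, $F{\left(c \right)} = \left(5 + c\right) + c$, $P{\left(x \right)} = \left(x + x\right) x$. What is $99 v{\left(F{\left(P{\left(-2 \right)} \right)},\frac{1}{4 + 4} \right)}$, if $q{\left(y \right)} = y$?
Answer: $-99$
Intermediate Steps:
$P{\left(x \right)} = 2 x^{2}$ ($P{\left(x \right)} = 2 x x = 2 x^{2}$)
$F{\left(c \right)} = 5 + 2 c$
$v{\left(Z,r \right)} = - \frac{Z}{21}$ ($v{\left(Z,r \right)} = \frac{Z}{\left(-1\right) 21} = \frac{Z}{-21} = Z \left(- \frac{1}{21}\right) = - \frac{Z}{21}$)
$99 v{\left(F{\left(P{\left(-2 \right)} \right)},\frac{1}{4 + 4} \right)} = 99 \left(- \frac{5 + 2 \cdot 2 \left(-2\right)^{2}}{21}\right) = 99 \left(- \frac{5 + 2 \cdot 2 \cdot 4}{21}\right) = 99 \left(- \frac{5 + 2 \cdot 8}{21}\right) = 99 \left(- \frac{5 + 16}{21}\right) = 99 \left(\left(- \frac{1}{21}\right) 21\right) = 99 \left(-1\right) = -99$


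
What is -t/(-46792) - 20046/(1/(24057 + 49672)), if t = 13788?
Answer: -17289311001285/11698 ≈ -1.4780e+9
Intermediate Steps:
-t/(-46792) - 20046/(1/(24057 + 49672)) = -1*13788/(-46792) - 20046/(1/(24057 + 49672)) = -13788*(-1/46792) - 20046/(1/73729) = 3447/11698 - 20046/1/73729 = 3447/11698 - 20046*73729 = 3447/11698 - 1477971534 = -17289311001285/11698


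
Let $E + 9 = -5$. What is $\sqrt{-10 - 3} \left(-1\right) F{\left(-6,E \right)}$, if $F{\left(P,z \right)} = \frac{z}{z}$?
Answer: $- i \sqrt{13} \approx - 3.6056 i$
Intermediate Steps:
$E = -14$ ($E = -9 - 5 = -14$)
$F{\left(P,z \right)} = 1$
$\sqrt{-10 - 3} \left(-1\right) F{\left(-6,E \right)} = \sqrt{-10 - 3} \left(-1\right) 1 = \sqrt{-13} \left(-1\right) 1 = i \sqrt{13} \left(-1\right) 1 = - i \sqrt{13} \cdot 1 = - i \sqrt{13}$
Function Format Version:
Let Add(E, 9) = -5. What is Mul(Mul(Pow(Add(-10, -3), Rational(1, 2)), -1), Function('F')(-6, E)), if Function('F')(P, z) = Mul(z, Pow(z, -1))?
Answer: Mul(-1, I, Pow(13, Rational(1, 2))) ≈ Mul(-3.6056, I)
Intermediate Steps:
E = -14 (E = Add(-9, -5) = -14)
Function('F')(P, z) = 1
Mul(Mul(Pow(Add(-10, -3), Rational(1, 2)), -1), Function('F')(-6, E)) = Mul(Mul(Pow(Add(-10, -3), Rational(1, 2)), -1), 1) = Mul(Mul(Pow(-13, Rational(1, 2)), -1), 1) = Mul(Mul(Mul(I, Pow(13, Rational(1, 2))), -1), 1) = Mul(Mul(-1, I, Pow(13, Rational(1, 2))), 1) = Mul(-1, I, Pow(13, Rational(1, 2)))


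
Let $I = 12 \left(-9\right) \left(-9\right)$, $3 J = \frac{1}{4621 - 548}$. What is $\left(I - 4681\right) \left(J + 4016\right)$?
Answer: $- \frac{182006212045}{12219} \approx -1.4895 \cdot 10^{7}$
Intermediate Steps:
$J = \frac{1}{12219}$ ($J = \frac{1}{3 \left(4621 - 548\right)} = \frac{1}{3 \cdot 4073} = \frac{1}{3} \cdot \frac{1}{4073} = \frac{1}{12219} \approx 8.184 \cdot 10^{-5}$)
$I = 972$ ($I = \left(-108\right) \left(-9\right) = 972$)
$\left(I - 4681\right) \left(J + 4016\right) = \left(972 - 4681\right) \left(\frac{1}{12219} + 4016\right) = \left(-3709\right) \frac{49071505}{12219} = - \frac{182006212045}{12219}$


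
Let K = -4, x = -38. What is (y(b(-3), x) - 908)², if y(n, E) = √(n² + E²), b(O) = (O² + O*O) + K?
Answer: 826104 - 3632*√410 ≈ 7.5256e+5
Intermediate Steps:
b(O) = -4 + 2*O² (b(O) = (O² + O*O) - 4 = (O² + O²) - 4 = 2*O² - 4 = -4 + 2*O²)
y(n, E) = √(E² + n²)
(y(b(-3), x) - 908)² = (√((-38)² + (-4 + 2*(-3)²)²) - 908)² = (√(1444 + (-4 + 2*9)²) - 908)² = (√(1444 + (-4 + 18)²) - 908)² = (√(1444 + 14²) - 908)² = (√(1444 + 196) - 908)² = (√1640 - 908)² = (2*√410 - 908)² = (-908 + 2*√410)²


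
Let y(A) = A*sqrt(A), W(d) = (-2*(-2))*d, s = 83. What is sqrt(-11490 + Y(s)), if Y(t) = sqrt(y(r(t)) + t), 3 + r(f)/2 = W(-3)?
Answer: sqrt(-11490 + sqrt(83 - 30*I*sqrt(30))) ≈ 0.0332 - 107.14*I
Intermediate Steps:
W(d) = 4*d
r(f) = -30 (r(f) = -6 + 2*(4*(-3)) = -6 + 2*(-12) = -6 - 24 = -30)
y(A) = A**(3/2)
Y(t) = sqrt(t - 30*I*sqrt(30)) (Y(t) = sqrt((-30)**(3/2) + t) = sqrt(-30*I*sqrt(30) + t) = sqrt(t - 30*I*sqrt(30)))
sqrt(-11490 + Y(s)) = sqrt(-11490 + sqrt(83 - 30*I*sqrt(30)))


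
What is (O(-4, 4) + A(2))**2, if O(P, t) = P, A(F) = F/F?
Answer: 9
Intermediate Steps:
A(F) = 1
(O(-4, 4) + A(2))**2 = (-4 + 1)**2 = (-3)**2 = 9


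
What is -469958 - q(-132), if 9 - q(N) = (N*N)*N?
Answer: -2769935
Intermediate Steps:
q(N) = 9 - N³ (q(N) = 9 - N*N*N = 9 - N²*N = 9 - N³)
-469958 - q(-132) = -469958 - (9 - 1*(-132)³) = -469958 - (9 - 1*(-2299968)) = -469958 - (9 + 2299968) = -469958 - 1*2299977 = -469958 - 2299977 = -2769935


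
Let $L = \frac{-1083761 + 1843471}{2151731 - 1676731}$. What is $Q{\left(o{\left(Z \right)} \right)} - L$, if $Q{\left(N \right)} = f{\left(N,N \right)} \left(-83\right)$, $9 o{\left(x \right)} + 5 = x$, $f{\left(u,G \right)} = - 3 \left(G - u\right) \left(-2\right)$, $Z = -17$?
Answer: $- \frac{75971}{47500} \approx -1.5994$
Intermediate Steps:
$f{\left(u,G \right)} = - 6 u + 6 G$ ($f{\left(u,G \right)} = \left(- 3 G + 3 u\right) \left(-2\right) = - 6 u + 6 G$)
$o{\left(x \right)} = - \frac{5}{9} + \frac{x}{9}$
$L = \frac{75971}{47500}$ ($L = \frac{759710}{475000} = 759710 \cdot \frac{1}{475000} = \frac{75971}{47500} \approx 1.5994$)
$Q{\left(N \right)} = 0$ ($Q{\left(N \right)} = \left(- 6 N + 6 N\right) \left(-83\right) = 0 \left(-83\right) = 0$)
$Q{\left(o{\left(Z \right)} \right)} - L = 0 - \frac{75971}{47500} = - \frac{75971}{47500}$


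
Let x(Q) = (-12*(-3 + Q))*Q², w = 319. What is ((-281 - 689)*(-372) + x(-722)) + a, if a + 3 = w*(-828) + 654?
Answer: 4535268159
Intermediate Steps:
a = -263481 (a = -3 + (319*(-828) + 654) = -3 + (-264132 + 654) = -3 - 263478 = -263481)
x(Q) = Q²*(36 - 12*Q) (x(Q) = (36 - 12*Q)*Q² = Q²*(36 - 12*Q))
((-281 - 689)*(-372) + x(-722)) + a = ((-281 - 689)*(-372) + 12*(-722)²*(3 - 1*(-722))) - 263481 = (-970*(-372) + 12*521284*(3 + 722)) - 263481 = (360840 + 12*521284*725) - 263481 = (360840 + 4535170800) - 263481 = 4535531640 - 263481 = 4535268159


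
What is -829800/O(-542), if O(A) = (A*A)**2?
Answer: -103725/10787160962 ≈ -9.6156e-6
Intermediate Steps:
O(A) = A**4 (O(A) = (A**2)**2 = A**4)
-829800/O(-542) = -829800/((-542)**4) = -829800/86297287696 = -829800*1/86297287696 = -103725/10787160962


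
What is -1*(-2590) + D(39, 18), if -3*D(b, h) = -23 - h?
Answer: 7811/3 ≈ 2603.7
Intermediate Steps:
D(b, h) = 23/3 + h/3 (D(b, h) = -(-23 - h)/3 = 23/3 + h/3)
-1*(-2590) + D(39, 18) = -1*(-2590) + (23/3 + (⅓)*18) = 2590 + (23/3 + 6) = 2590 + 41/3 = 7811/3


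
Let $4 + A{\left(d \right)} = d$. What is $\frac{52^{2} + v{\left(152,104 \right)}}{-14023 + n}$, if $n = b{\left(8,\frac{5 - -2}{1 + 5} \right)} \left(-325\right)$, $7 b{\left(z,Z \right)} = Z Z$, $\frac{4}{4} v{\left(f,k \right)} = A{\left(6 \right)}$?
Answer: $- \frac{97416}{507103} \approx -0.1921$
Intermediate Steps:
$A{\left(d \right)} = -4 + d$
$v{\left(f,k \right)} = 2$ ($v{\left(f,k \right)} = -4 + 6 = 2$)
$b{\left(z,Z \right)} = \frac{Z^{2}}{7}$ ($b{\left(z,Z \right)} = \frac{Z Z}{7} = \frac{Z^{2}}{7}$)
$n = - \frac{2275}{36}$ ($n = \frac{\left(\frac{5 - -2}{1 + 5}\right)^{2}}{7} \left(-325\right) = \frac{\left(\frac{5 + \left(-1 + 3\right)}{6}\right)^{2}}{7} \left(-325\right) = \frac{\left(\left(5 + 2\right) \frac{1}{6}\right)^{2}}{7} \left(-325\right) = \frac{\left(7 \cdot \frac{1}{6}\right)^{2}}{7} \left(-325\right) = \frac{\left(\frac{7}{6}\right)^{2}}{7} \left(-325\right) = \frac{1}{7} \cdot \frac{49}{36} \left(-325\right) = \frac{7}{36} \left(-325\right) = - \frac{2275}{36} \approx -63.194$)
$\frac{52^{2} + v{\left(152,104 \right)}}{-14023 + n} = \frac{52^{2} + 2}{-14023 - \frac{2275}{36}} = \frac{2704 + 2}{- \frac{507103}{36}} = 2706 \left(- \frac{36}{507103}\right) = - \frac{97416}{507103}$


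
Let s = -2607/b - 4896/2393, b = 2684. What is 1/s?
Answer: -583892/1761765 ≈ -0.33142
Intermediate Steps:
s = -1761765/583892 (s = -2607/2684 - 4896/2393 = -2607*1/2684 - 4896*1/2393 = -237/244 - 4896/2393 = -1761765/583892 ≈ -3.0173)
1/s = 1/(-1761765/583892) = -583892/1761765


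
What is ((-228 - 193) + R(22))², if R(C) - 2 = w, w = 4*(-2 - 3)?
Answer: 192721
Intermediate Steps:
w = -20 (w = 4*(-5) = -20)
R(C) = -18 (R(C) = 2 - 20 = -18)
((-228 - 193) + R(22))² = ((-228 - 193) - 18)² = (-421 - 18)² = (-439)² = 192721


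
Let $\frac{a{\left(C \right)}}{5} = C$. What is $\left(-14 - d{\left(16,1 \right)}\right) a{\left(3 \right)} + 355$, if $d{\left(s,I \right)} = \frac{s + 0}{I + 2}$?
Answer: $65$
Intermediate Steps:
$d{\left(s,I \right)} = \frac{s}{2 + I}$
$a{\left(C \right)} = 5 C$
$\left(-14 - d{\left(16,1 \right)}\right) a{\left(3 \right)} + 355 = \left(-14 - \frac{16}{2 + 1}\right) 5 \cdot 3 + 355 = \left(-14 - \frac{16}{3}\right) 15 + 355 = \left(- \frac{58}{3}\right) 15 + 355 = -290 + 355 = 65$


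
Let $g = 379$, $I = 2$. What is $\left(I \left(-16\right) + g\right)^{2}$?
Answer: $120409$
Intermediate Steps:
$\left(I \left(-16\right) + g\right)^{2} = \left(2 \left(-16\right) + 379\right)^{2} = \left(-32 + 379\right)^{2} = 347^{2} = 120409$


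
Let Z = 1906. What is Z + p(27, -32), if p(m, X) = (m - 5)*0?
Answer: 1906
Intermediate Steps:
p(m, X) = 0 (p(m, X) = (-5 + m)*0 = 0)
Z + p(27, -32) = 1906 + 0 = 1906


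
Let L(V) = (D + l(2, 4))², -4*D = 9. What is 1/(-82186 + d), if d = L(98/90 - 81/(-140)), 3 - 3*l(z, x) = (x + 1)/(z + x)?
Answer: -1296/106510031 ≈ -1.2168e-5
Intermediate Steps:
D = -9/4 (D = -¼*9 = -9/4 ≈ -2.2500)
l(z, x) = 1 - (1 + x)/(3*(x + z)) (l(z, x) = 1 - (x + 1)/(3*(z + x)) = 1 - (1 + x)/(3*(x + z)))
L(V) = 3025/1296 (L(V) = (-9/4 + (-⅓ + 2 + (⅔)*4)/(4 + 2))² = (-9/4 + (-⅓ + 2 + 8/3)/6)² = (-9/4 + (⅙)*(13/3))² = (-9/4 + 13/18)² = (-55/36)² = 3025/1296)
d = 3025/1296 ≈ 2.3341
1/(-82186 + d) = 1/(-82186 + 3025/1296) = 1/(-106510031/1296) = -1296/106510031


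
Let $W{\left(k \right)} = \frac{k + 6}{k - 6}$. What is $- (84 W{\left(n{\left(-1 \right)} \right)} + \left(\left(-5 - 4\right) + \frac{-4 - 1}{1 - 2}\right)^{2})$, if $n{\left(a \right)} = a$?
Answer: $44$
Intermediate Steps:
$W{\left(k \right)} = \frac{6 + k}{-6 + k}$
$- (84 W{\left(n{\left(-1 \right)} \right)} + \left(\left(-5 - 4\right) + \frac{-4 - 1}{1 - 2}\right)^{2}) = - (84 \frac{6 - 1}{-6 - 1} + \left(\left(-5 - 4\right) + \frac{-4 - 1}{1 - 2}\right)^{2}) = - (84 \frac{1}{-7} \cdot 5 + \left(-9 - \frac{5}{-1}\right)^{2}) = - (84 \left(\left(- \frac{1}{7}\right) 5\right) + \left(-9 - -5\right)^{2}) = - (84 \left(- \frac{5}{7}\right) + \left(-9 + 5\right)^{2}) = - (-60 + \left(-4\right)^{2}) = - (-60 + 16) = \left(-1\right) \left(-44\right) = 44$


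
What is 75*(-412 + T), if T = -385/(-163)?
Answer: -5007825/163 ≈ -30723.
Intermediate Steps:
T = 385/163 (T = -385*(-1/163) = 385/163 ≈ 2.3620)
75*(-412 + T) = 75*(-412 + 385/163) = 75*(-66771/163) = -5007825/163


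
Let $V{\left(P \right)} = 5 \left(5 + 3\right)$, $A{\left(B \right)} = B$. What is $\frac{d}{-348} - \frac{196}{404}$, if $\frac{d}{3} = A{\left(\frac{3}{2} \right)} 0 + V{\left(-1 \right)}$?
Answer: $- \frac{2431}{2929} \approx -0.82998$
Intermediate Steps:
$V{\left(P \right)} = 40$ ($V{\left(P \right)} = 5 \cdot 8 = 40$)
$d = 120$ ($d = 3 \left(\frac{3}{2} \cdot 0 + 40\right) = 3 \left(0 + 40\right) = 3 \cdot 40 = 120$)
$\frac{d}{-348} - \frac{196}{404} = \frac{120}{-348} - \frac{196}{404} = 120 \left(- \frac{1}{348}\right) - \frac{49}{101} = - \frac{10}{29} - \frac{49}{101} = - \frac{2431}{2929}$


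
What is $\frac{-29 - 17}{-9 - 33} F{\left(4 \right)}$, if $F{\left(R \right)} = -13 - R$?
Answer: $- \frac{391}{21} \approx -18.619$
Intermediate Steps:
$\frac{-29 - 17}{-9 - 33} F{\left(4 \right)} = \frac{-29 - 17}{-9 - 33} \left(-13 - 4\right) = - \frac{46}{-42} \left(-13 - 4\right) = \left(-46\right) \left(- \frac{1}{42}\right) \left(-17\right) = \frac{23}{21} \left(-17\right) = - \frac{391}{21}$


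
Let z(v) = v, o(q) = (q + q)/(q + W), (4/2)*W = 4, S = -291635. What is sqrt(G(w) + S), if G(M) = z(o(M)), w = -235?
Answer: I*sqrt(15832463005)/233 ≈ 540.03*I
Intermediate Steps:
W = 2 (W = (1/2)*4 = 2)
o(q) = 2*q/(2 + q) (o(q) = (q + q)/(q + 2) = (2*q)/(2 + q) = 2*q/(2 + q))
G(M) = 2*M/(2 + M)
sqrt(G(w) + S) = sqrt(2*(-235)/(2 - 235) - 291635) = sqrt(2*(-235)/(-233) - 291635) = sqrt(2*(-235)*(-1/233) - 291635) = sqrt(470/233 - 291635) = sqrt(-67950485/233) = I*sqrt(15832463005)/233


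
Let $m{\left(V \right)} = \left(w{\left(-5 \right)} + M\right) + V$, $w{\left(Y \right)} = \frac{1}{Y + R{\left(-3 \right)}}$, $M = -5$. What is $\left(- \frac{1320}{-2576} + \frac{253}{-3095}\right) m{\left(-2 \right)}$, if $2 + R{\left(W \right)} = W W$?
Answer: $- \frac{5579717}{1993180} \approx -2.7994$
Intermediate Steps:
$R{\left(W \right)} = -2 + W^{2}$ ($R{\left(W \right)} = -2 + W W = -2 + W^{2}$)
$w{\left(Y \right)} = \frac{1}{7 + Y}$ ($w{\left(Y \right)} = \frac{1}{Y - \left(2 - \left(-3\right)^{2}\right)} = \frac{1}{Y + \left(-2 + 9\right)} = \frac{1}{Y + 7} = \frac{1}{7 + Y}$)
$m{\left(V \right)} = - \frac{9}{2} + V$ ($m{\left(V \right)} = \left(\frac{1}{7 - 5} - 5\right) + V = \left(\frac{1}{2} - 5\right) + V = - \frac{9}{2} + V$)
$\left(- \frac{1320}{-2576} + \frac{253}{-3095}\right) m{\left(-2 \right)} = \left(- \frac{1320}{-2576} + \frac{253}{-3095}\right) \left(- \frac{9}{2} - 2\right) = \left(\left(-1320\right) \left(- \frac{1}{2576}\right) + 253 \left(- \frac{1}{3095}\right)\right) \left(- \frac{13}{2}\right) = \left(\frac{165}{322} - \frac{253}{3095}\right) \left(- \frac{13}{2}\right) = \frac{429209}{996590} \left(- \frac{13}{2}\right) = - \frac{5579717}{1993180}$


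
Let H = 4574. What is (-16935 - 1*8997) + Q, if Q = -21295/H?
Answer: -118634263/4574 ≈ -25937.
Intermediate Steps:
Q = -21295/4574 ≈ -4.6557
(-16935 - 1*8997) + Q = (-16935 - 1*8997) - 21295/4574 = (-16935 - 8997) - 21295/4574 = -25932 - 21295/4574 = -118634263/4574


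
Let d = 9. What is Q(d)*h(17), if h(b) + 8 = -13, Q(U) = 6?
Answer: -126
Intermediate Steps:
h(b) = -21 (h(b) = -8 - 13 = -21)
Q(d)*h(17) = 6*(-21) = -126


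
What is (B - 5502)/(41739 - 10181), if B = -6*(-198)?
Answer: -2157/15779 ≈ -0.13670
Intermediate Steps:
B = 1188
(B - 5502)/(41739 - 10181) = (1188 - 5502)/(41739 - 10181) = -4314/31558 = -4314*1/31558 = -2157/15779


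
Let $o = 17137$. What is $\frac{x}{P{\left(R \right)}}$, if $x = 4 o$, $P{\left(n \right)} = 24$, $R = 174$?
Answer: $\frac{17137}{6} \approx 2856.2$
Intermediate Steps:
$x = 68548$ ($x = 4 \cdot 17137 = 68548$)
$\frac{x}{P{\left(R \right)}} = \frac{68548}{24} = 68548 \cdot \frac{1}{24} = \frac{17137}{6}$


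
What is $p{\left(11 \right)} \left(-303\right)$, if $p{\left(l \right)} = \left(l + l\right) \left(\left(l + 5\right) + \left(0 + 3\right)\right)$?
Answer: $-126654$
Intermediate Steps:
$p{\left(l \right)} = 2 l \left(8 + l\right)$ ($p{\left(l \right)} = 2 l \left(\left(5 + l\right) + 3\right) = 2 l \left(8 + l\right)$)
$p{\left(11 \right)} \left(-303\right) = 2 \cdot 11 \left(8 + 11\right) \left(-303\right) = 2 \cdot 11 \cdot 19 \left(-303\right) = 418 \left(-303\right) = -126654$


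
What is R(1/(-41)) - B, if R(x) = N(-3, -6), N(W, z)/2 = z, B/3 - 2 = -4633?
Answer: 13881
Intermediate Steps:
B = -13893 (B = 6 + 3*(-4633) = 6 - 13899 = -13893)
N(W, z) = 2*z
R(x) = -12 (R(x) = 2*(-6) = -12)
R(1/(-41)) - B = -12 - 1*(-13893) = -12 + 13893 = 13881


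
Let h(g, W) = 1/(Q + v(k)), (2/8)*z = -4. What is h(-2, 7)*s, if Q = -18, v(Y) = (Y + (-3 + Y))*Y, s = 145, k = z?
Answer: 145/542 ≈ 0.26753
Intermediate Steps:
z = -16 (z = 4*(-4) = -16)
k = -16
v(Y) = Y*(-3 + 2*Y) (v(Y) = (-3 + 2*Y)*Y = Y*(-3 + 2*Y))
h(g, W) = 1/542 (h(g, W) = 1/(-18 - 16*(-3 + 2*(-16))) = 1/(-18 - 16*(-3 - 32)) = 1/(-18 - 16*(-35)) = 1/(-18 + 560) = 1/542)
h(-2, 7)*s = (1/542)*145 = 145/542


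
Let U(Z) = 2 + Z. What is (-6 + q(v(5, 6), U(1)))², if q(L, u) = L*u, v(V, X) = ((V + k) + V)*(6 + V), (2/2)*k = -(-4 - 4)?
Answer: 345744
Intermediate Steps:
k = 8 (k = -(-4 - 4) = -1*(-8) = 8)
v(V, X) = (6 + V)*(8 + 2*V) (v(V, X) = ((V + 8) + V)*(6 + V) = ((8 + V) + V)*(6 + V) = (8 + 2*V)*(6 + V) = (6 + V)*(8 + 2*V))
(-6 + q(v(5, 6), U(1)))² = (-6 + (48 + 2*5² + 20*5)*(2 + 1))² = (-6 + (48 + 2*25 + 100)*3)² = (-6 + (48 + 50 + 100)*3)² = (-6 + 198*3)² = (-6 + 594)² = 588² = 345744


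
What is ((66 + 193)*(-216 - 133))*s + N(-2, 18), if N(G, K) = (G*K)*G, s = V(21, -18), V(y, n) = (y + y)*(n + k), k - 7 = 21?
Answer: -37964148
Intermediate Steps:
k = 28 (k = 7 + 21 = 28)
V(y, n) = 2*y*(28 + n) (V(y, n) = (y + y)*(n + 28) = (2*y)*(28 + n) = 2*y*(28 + n))
s = 420 (s = 2*21*(28 - 18) = 2*21*10 = 420)
N(G, K) = K*G**2
((66 + 193)*(-216 - 133))*s + N(-2, 18) = ((66 + 193)*(-216 - 133))*420 + 18*(-2)**2 = (259*(-349))*420 + 18*4 = -90391*420 + 72 = -37964220 + 72 = -37964148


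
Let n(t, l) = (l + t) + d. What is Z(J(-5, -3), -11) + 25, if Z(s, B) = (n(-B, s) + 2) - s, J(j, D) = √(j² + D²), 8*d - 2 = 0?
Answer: 153/4 ≈ 38.250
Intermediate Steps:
d = ¼ (d = ¼ + (⅛)*0 = ¼ + 0 = ¼ ≈ 0.25000)
J(j, D) = √(D² + j²)
n(t, l) = ¼ + l + t (n(t, l) = (l + t) + ¼ = ¼ + l + t)
Z(s, B) = 9/4 - B (Z(s, B) = ((¼ + s - B) + 2) - s = (9/4 + s - B) - s = 9/4 - B)
Z(J(-5, -3), -11) + 25 = (9/4 - 1*(-11)) + 25 = (9/4 + 11) + 25 = 53/4 + 25 = 153/4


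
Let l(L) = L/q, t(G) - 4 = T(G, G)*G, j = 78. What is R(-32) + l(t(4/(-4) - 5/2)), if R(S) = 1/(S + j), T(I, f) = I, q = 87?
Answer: 1669/8004 ≈ 0.20852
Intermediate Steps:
R(S) = 1/(78 + S) (R(S) = 1/(S + 78) = 1/(78 + S))
t(G) = 4 + G**2 (t(G) = 4 + G*G = 4 + G**2)
l(L) = L/87
R(-32) + l(t(4/(-4) - 5/2)) = 1/(78 - 32) + (4 + (4/(-4) - 5/2)**2)/87 = 1/46 + (4 + (4*(-1/4) - 5*1/2)**2)/87 = 1/46 + (4 + (-1 - 5/2)**2)/87 = 1/46 + (4 + (-7/2)**2)/87 = 1/46 + (4 + 49/4)/87 = 1/46 + (1/87)*(65/4) = 1/46 + 65/348 = 1669/8004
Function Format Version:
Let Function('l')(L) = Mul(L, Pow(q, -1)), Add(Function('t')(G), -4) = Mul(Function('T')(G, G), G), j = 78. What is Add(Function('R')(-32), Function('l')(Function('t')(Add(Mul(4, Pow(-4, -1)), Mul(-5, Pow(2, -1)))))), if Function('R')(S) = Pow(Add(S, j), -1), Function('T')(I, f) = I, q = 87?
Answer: Rational(1669, 8004) ≈ 0.20852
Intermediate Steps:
Function('R')(S) = Pow(Add(78, S), -1) (Function('R')(S) = Pow(Add(S, 78), -1) = Pow(Add(78, S), -1))
Function('t')(G) = Add(4, Pow(G, 2)) (Function('t')(G) = Add(4, Mul(G, G)) = Add(4, Pow(G, 2)))
Function('l')(L) = Mul(Rational(1, 87), L) (Function('l')(L) = Mul(L, Pow(87, -1)) = Mul(L, Rational(1, 87)) = Mul(Rational(1, 87), L))
Add(Function('R')(-32), Function('l')(Function('t')(Add(Mul(4, Pow(-4, -1)), Mul(-5, Pow(2, -1)))))) = Add(Pow(Add(78, -32), -1), Mul(Rational(1, 87), Add(4, Pow(Add(Mul(4, Pow(-4, -1)), Mul(-5, Pow(2, -1))), 2)))) = Add(Pow(46, -1), Mul(Rational(1, 87), Add(4, Pow(Add(Mul(4, Rational(-1, 4)), Mul(-5, Rational(1, 2))), 2)))) = Add(Rational(1, 46), Mul(Rational(1, 87), Add(4, Pow(Add(-1, Rational(-5, 2)), 2)))) = Add(Rational(1, 46), Mul(Rational(1, 87), Add(4, Pow(Rational(-7, 2), 2)))) = Add(Rational(1, 46), Mul(Rational(1, 87), Add(4, Rational(49, 4)))) = Add(Rational(1, 46), Mul(Rational(1, 87), Rational(65, 4))) = Add(Rational(1, 46), Rational(65, 348)) = Rational(1669, 8004)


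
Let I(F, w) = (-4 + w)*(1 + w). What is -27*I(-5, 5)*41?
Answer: -6642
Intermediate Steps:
I(F, w) = (1 + w)*(-4 + w)
-27*I(-5, 5)*41 = -27*(-4 + 5² - 3*5)*41 = -27*(-4 + 25 - 15)*41 = -27*6*41 = -162*41 = -6642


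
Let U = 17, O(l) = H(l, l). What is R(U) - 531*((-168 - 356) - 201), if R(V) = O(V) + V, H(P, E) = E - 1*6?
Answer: 385003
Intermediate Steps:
H(P, E) = -6 + E (H(P, E) = E - 6 = -6 + E)
O(l) = -6 + l
R(V) = -6 + 2*V (R(V) = (-6 + V) + V = -6 + 2*V)
R(U) - 531*((-168 - 356) - 201) = (-6 + 2*17) - 531*((-168 - 356) - 201) = (-6 + 34) - 531*(-524 - 201) = 28 - 531*(-725) = 28 + 384975 = 385003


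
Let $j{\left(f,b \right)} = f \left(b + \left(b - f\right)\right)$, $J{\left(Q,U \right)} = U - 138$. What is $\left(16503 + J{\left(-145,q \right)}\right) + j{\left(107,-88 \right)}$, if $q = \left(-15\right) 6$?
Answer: $-14006$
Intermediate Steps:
$q = -90$
$J{\left(Q,U \right)} = -138 + U$
$j{\left(f,b \right)} = f \left(- f + 2 b\right)$
$\left(16503 + J{\left(-145,q \right)}\right) + j{\left(107,-88 \right)} = \left(16503 - 228\right) + 107 \left(\left(-1\right) 107 + 2 \left(-88\right)\right) = \left(16503 - 228\right) + 107 \left(-107 - 176\right) = 16275 + 107 \left(-283\right) = 16275 - 30281 = -14006$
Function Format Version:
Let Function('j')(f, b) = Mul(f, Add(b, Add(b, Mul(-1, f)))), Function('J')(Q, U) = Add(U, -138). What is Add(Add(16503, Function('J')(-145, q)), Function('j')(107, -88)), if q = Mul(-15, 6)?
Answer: -14006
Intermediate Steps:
q = -90
Function('J')(Q, U) = Add(-138, U)
Function('j')(f, b) = Mul(f, Add(Mul(-1, f), Mul(2, b)))
Add(Add(16503, Function('J')(-145, q)), Function('j')(107, -88)) = Add(Add(16503, Add(-138, -90)), Mul(107, Add(Mul(-1, 107), Mul(2, -88)))) = Add(Add(16503, -228), Mul(107, Add(-107, -176))) = Add(16275, Mul(107, -283)) = Add(16275, -30281) = -14006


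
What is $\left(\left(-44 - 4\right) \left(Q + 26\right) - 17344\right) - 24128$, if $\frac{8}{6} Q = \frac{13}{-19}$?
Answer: $- \frac{811212}{19} \approx -42695.0$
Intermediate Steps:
$Q = - \frac{39}{76}$ ($Q = \frac{3 \frac{13}{-19}}{4} = \frac{3 \cdot 13 \left(- \frac{1}{19}\right)}{4} = \frac{3}{4} \left(- \frac{13}{19}\right) = - \frac{39}{76} \approx -0.51316$)
$\left(\left(-44 - 4\right) \left(Q + 26\right) - 17344\right) - 24128 = \left(\left(-44 - 4\right) \left(- \frac{39}{76} + 26\right) - 17344\right) - 24128 = \left(\left(-48\right) \frac{1937}{76} - 17344\right) - 24128 = \left(- \frac{23244}{19} - 17344\right) - 24128 = - \frac{352780}{19} - 24128 = - \frac{811212}{19}$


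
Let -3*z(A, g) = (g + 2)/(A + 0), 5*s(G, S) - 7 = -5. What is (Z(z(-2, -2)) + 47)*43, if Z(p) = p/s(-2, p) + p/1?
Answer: 2021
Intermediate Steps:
s(G, S) = ⅖ (s(G, S) = 7/5 + (⅕)*(-5) = 7/5 - 1 = ⅖)
z(A, g) = -(2 + g)/(3*A) (z(A, g) = -(g + 2)/(3*(A + 0)) = -(2 + g)/(3*A))
Z(p) = 7*p/2 (Z(p) = p/(⅖) + p/1 = p*(5/2) + p*1 = 5*p/2 + p = 7*p/2)
(Z(z(-2, -2)) + 47)*43 = (7*((⅓)*(-2 - 1*(-2))/(-2))/2 + 47)*43 = (7*((⅓)*(-½)*(-2 + 2))/2 + 47)*43 = (7*((⅓)*(-½)*0)/2 + 47)*43 = ((7/2)*0 + 47)*43 = (0 + 47)*43 = 47*43 = 2021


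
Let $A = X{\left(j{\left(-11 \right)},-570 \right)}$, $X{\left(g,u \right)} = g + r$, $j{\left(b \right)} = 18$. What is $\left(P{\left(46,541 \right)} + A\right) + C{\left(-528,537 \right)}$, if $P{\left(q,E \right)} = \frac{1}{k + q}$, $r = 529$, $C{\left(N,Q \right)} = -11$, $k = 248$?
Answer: $\frac{157585}{294} \approx 536.0$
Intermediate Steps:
$P{\left(q,E \right)} = \frac{1}{248 + q}$
$X{\left(g,u \right)} = 529 + g$ ($X{\left(g,u \right)} = g + 529 = 529 + g$)
$A = 547$ ($A = 529 + 18 = 547$)
$\left(P{\left(46,541 \right)} + A\right) + C{\left(-528,537 \right)} = \left(\frac{1}{248 + 46} + 547\right) - 11 = \left(\frac{1}{294} + 547\right) - 11 = \frac{160819}{294} - 11 = \frac{157585}{294}$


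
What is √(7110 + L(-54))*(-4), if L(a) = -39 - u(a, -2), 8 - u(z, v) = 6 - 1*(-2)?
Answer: -4*√7071 ≈ -336.36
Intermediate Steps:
u(z, v) = 0 (u(z, v) = 8 - (6 - 1*(-2)) = 8 - (6 + 2) = 8 - 1*8 = 8 - 8 = 0)
L(a) = -39 (L(a) = -39 - 1*0 = -39 + 0 = -39)
√(7110 + L(-54))*(-4) = √(7110 - 39)*(-4) = √7071*(-4) = -4*√7071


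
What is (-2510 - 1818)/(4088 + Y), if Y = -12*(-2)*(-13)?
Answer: -541/472 ≈ -1.1462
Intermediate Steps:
Y = -312 (Y = 24*(-13) = -312)
(-2510 - 1818)/(4088 + Y) = (-2510 - 1818)/(4088 - 312) = -4328/3776 = -4328*1/3776 = -541/472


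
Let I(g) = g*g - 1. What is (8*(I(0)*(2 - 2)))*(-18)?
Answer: 0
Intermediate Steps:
I(g) = -1 + g**2 (I(g) = g**2 - 1 = -1 + g**2)
(8*(I(0)*(2 - 2)))*(-18) = (8*((-1 + 0**2)*(2 - 2)))*(-18) = (8*((-1 + 0)*0))*(-18) = (8*(-1*0))*(-18) = (8*0)*(-18) = 0*(-18) = 0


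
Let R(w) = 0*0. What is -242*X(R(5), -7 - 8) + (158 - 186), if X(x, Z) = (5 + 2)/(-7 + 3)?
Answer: 791/2 ≈ 395.50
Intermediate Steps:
R(w) = 0
X(x, Z) = -7/4 (X(x, Z) = 7/(-4) = 7*(-1/4) = -7/4)
-242*X(R(5), -7 - 8) + (158 - 186) = -242*(-7/4) + (158 - 186) = 847/2 - 28 = 791/2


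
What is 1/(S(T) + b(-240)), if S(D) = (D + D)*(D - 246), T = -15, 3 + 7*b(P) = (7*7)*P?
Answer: 7/43047 ≈ 0.00016261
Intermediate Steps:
b(P) = -3/7 + 7*P (b(P) = -3/7 + ((7*7)*P)/7 = -3/7 + (49*P)/7 = -3/7 + 7*P)
S(D) = 2*D*(-246 + D) (S(D) = (2*D)*(-246 + D) = 2*D*(-246 + D))
1/(S(T) + b(-240)) = 1/(2*(-15)*(-246 - 15) + (-3/7 + 7*(-240))) = 1/(2*(-15)*(-261) + (-3/7 - 1680)) = 1/(7830 - 11763/7) = 1/(43047/7) = 7/43047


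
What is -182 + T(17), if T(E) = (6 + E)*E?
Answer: 209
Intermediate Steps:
T(E) = E*(6 + E)
-182 + T(17) = -182 + 17*(6 + 17) = -182 + 17*23 = -182 + 391 = 209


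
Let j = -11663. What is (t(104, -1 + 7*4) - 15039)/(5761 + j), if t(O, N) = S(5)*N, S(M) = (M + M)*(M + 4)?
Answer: 12609/5902 ≈ 2.1364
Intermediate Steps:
S(M) = 2*M*(4 + M) (S(M) = (2*M)*(4 + M) = 2*M*(4 + M))
t(O, N) = 90*N (t(O, N) = (2*5*(4 + 5))*N = (2*5*9)*N = 90*N)
(t(104, -1 + 7*4) - 15039)/(5761 + j) = (90*(-1 + 7*4) - 15039)/(5761 - 11663) = (90*(-1 + 28) - 15039)/(-5902) = (90*27 - 15039)*(-1/5902) = (2430 - 15039)*(-1/5902) = -12609*(-1/5902) = 12609/5902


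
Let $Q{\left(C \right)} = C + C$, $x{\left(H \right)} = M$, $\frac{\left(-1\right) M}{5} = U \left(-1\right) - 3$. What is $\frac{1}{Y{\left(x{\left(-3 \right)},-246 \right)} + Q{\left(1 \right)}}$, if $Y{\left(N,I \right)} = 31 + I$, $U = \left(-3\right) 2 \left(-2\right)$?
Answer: $- \frac{1}{213} \approx -0.0046948$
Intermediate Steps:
$U = 12$ ($U = \left(-6\right) \left(-2\right) = 12$)
$M = 75$ ($M = - 5 \left(12 \left(-1\right) - 3\right) = - 5 \left(-12 - 3\right) = \left(-5\right) \left(-15\right) = 75$)
$x{\left(H \right)} = 75$
$Q{\left(C \right)} = 2 C$
$\frac{1}{Y{\left(x{\left(-3 \right)},-246 \right)} + Q{\left(1 \right)}} = \frac{1}{\left(31 - 246\right) + 2 \cdot 1} = \frac{1}{-215 + 2} = \frac{1}{-213} = - \frac{1}{213}$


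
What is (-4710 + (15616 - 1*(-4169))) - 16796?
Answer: -1721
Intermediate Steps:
(-4710 + (15616 - 1*(-4169))) - 16796 = (-4710 + (15616 + 4169)) - 16796 = (-4710 + 19785) - 16796 = 15075 - 16796 = -1721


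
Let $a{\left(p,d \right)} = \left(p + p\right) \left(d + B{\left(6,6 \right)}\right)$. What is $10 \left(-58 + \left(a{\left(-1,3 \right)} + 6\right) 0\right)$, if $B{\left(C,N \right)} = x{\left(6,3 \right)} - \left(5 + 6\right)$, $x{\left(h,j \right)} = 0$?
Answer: $-580$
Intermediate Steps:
$B{\left(C,N \right)} = -11$ ($B{\left(C,N \right)} = 0 - \left(5 + 6\right) = 0 - 11 = -11$)
$a{\left(p,d \right)} = 2 p \left(-11 + d\right)$ ($a{\left(p,d \right)} = \left(p + p\right) \left(d - 11\right) = 2 p \left(-11 + d\right)$)
$10 \left(-58 + \left(a{\left(-1,3 \right)} + 6\right) 0\right) = 10 \left(-58 + \left(2 \left(-1\right) \left(-11 + 3\right) + 6\right) 0\right) = 10 \left(-58 + \left(2 \left(-1\right) \left(-8\right) + 6\right) 0\right) = 10 \left(-58 + \left(16 + 6\right) 0\right) = 10 \left(-58 + 22 \cdot 0\right) = 10 \left(-58 + 0\right) = 10 \left(-58\right) = -580$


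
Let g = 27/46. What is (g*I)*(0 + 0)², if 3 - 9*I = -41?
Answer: 0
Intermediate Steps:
I = 44/9 (I = ⅓ - ⅑*(-41) = ⅓ + 41/9 = 44/9 ≈ 4.8889)
g = 27/46 (g = 27*(1/46) = 27/46 ≈ 0.58696)
(g*I)*(0 + 0)² = ((27/46)*(44/9))*(0 + 0)² = (66/23)*0² = (66/23)*0 = 0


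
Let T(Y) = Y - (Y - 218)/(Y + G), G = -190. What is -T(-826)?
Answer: 210065/254 ≈ 827.03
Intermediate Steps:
T(Y) = Y - (-218 + Y)/(-190 + Y) (T(Y) = Y - (Y - 218)/(Y - 190) = Y - (-218 + Y)/(-190 + Y))
-T(-826) = -(218 + (-826)² - 191*(-826))/(-190 - 826) = -(218 + 682276 + 157766)/(-1016) = -(-1)*840260/1016 = -1*(-210065/254) = 210065/254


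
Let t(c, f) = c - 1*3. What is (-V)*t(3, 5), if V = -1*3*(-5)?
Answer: 0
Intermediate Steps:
t(c, f) = -3 + c (t(c, f) = c - 3 = -3 + c)
V = 15 (V = -3*(-5) = 15)
(-V)*t(3, 5) = (-1*15)*(-3 + 3) = -15*0 = 0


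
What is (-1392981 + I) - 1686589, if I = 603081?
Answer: -2476489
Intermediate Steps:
(-1392981 + I) - 1686589 = (-1392981 + 603081) - 1686589 = -789900 - 1686589 = -2476489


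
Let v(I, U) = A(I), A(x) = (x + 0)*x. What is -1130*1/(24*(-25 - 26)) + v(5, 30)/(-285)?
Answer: 9715/11628 ≈ 0.83548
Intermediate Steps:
A(x) = x² (A(x) = x*x = x²)
v(I, U) = I²
-1130*1/(24*(-25 - 26)) + v(5, 30)/(-285) = -1130*1/(24*(-25 - 26)) + 5²/(-285) = -1130/((-51*24)) + 25*(-1/285) = -1130/(-1224) - 5/57 = -1130*(-1/1224) - 5/57 = 565/612 - 5/57 = 9715/11628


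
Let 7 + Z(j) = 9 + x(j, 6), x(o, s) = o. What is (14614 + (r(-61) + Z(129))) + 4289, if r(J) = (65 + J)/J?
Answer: 1161070/61 ≈ 19034.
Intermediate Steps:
r(J) = (65 + J)/J
Z(j) = 2 + j (Z(j) = -7 + (9 + j) = 2 + j)
(14614 + (r(-61) + Z(129))) + 4289 = (14614 + ((65 - 61)/(-61) + (2 + 129))) + 4289 = (14614 + (-1/61*4 + 131)) + 4289 = (14614 + (-4/61 + 131)) + 4289 = (14614 + 7987/61) + 4289 = 899441/61 + 4289 = 1161070/61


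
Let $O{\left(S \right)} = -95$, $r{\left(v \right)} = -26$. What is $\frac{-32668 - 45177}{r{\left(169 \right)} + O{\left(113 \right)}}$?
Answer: $\frac{77845}{121} \approx 643.35$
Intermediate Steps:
$\frac{-32668 - 45177}{r{\left(169 \right)} + O{\left(113 \right)}} = \frac{-32668 - 45177}{-26 - 95} = - \frac{77845}{-121} = \left(-77845\right) \left(- \frac{1}{121}\right) = \frac{77845}{121}$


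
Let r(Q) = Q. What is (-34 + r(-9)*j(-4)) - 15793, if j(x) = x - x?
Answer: -15827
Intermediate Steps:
j(x) = 0
(-34 + r(-9)*j(-4)) - 15793 = (-34 - 9*0) - 15793 = (-34 + 0) - 15793 = -34 - 15793 = -15827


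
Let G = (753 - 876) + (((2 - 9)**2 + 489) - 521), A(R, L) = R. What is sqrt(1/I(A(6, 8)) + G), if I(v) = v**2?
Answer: I*sqrt(3815)/6 ≈ 10.294*I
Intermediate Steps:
G = -106 (G = -123 + (((-7)**2 + 489) - 521) = -123 + ((49 + 489) - 521) = -123 + (538 - 521) = -123 + 17 = -106)
sqrt(1/I(A(6, 8)) + G) = sqrt(1/(6**2) - 106) = sqrt(1/36 - 106) = sqrt(-3815/36) = I*sqrt(3815)/6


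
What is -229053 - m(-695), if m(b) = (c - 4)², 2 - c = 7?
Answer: -229134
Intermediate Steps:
c = -5 (c = 2 - 1*7 = 2 - 7 = -5)
m(b) = 81 (m(b) = (-5 - 4)² = (-9)² = 81)
-229053 - m(-695) = -229053 - 1*81 = -229053 - 81 = -229134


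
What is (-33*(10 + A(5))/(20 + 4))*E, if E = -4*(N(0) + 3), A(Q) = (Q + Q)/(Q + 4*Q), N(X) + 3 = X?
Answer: 0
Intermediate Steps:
N(X) = -3 + X
A(Q) = 2/5 (A(Q) = (2*Q)/((5*Q)) = (2*Q)*(1/(5*Q)) = 2/5)
E = 0 (E = -4*((-3 + 0) + 3) = -4*(-3 + 3) = -4*0 = 0)
(-33*(10 + A(5))/(20 + 4))*E = -33*(10 + 2/5)/(20 + 4)*0 = -1716/(5*24)*0 = -33*13/30*0 = -143/10*0 = 0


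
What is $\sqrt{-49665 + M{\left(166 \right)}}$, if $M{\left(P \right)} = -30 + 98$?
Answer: $i \sqrt{49597} \approx 222.7 i$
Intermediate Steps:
$M{\left(P \right)} = 68$
$\sqrt{-49665 + M{\left(166 \right)}} = \sqrt{-49665 + 68} = \sqrt{-49597} = i \sqrt{49597}$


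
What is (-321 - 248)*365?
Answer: -207685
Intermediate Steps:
(-321 - 248)*365 = -569*365 = -207685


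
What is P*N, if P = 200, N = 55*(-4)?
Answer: -44000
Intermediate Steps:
N = -220
P*N = 200*(-220) = -44000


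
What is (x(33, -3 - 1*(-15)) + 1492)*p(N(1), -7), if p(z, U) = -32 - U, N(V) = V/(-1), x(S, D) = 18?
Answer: -37750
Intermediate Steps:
N(V) = -V (N(V) = V*(-1) = -V)
(x(33, -3 - 1*(-15)) + 1492)*p(N(1), -7) = (18 + 1492)*(-32 - 1*(-7)) = 1510*(-32 + 7) = 1510*(-25) = -37750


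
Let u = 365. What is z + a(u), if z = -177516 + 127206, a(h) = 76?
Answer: -50234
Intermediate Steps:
z = -50310
z + a(u) = -50310 + 76 = -50234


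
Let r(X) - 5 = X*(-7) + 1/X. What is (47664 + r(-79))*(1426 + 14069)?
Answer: 59028775815/79 ≈ 7.4720e+8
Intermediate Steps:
r(X) = 5 + 1/X - 7*X (r(X) = 5 + (X*(-7) + 1/X) = 5 + (-7*X + 1/X) = 5 + (1/X - 7*X) = 5 + 1/X - 7*X)
(47664 + r(-79))*(1426 + 14069) = (47664 + (5 + 1/(-79) - 7*(-79)))*(1426 + 14069) = (47664 + (5 - 1/79 + 553))*15495 = (47664 + 44081/79)*15495 = (3809537/79)*15495 = 59028775815/79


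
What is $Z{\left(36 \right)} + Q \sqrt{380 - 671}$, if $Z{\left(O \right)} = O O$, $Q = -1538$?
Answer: $1296 - 1538 i \sqrt{291} \approx 1296.0 - 26236.0 i$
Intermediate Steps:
$Z{\left(O \right)} = O^{2}$
$Z{\left(36 \right)} + Q \sqrt{380 - 671} = 36^{2} - 1538 \sqrt{380 - 671} = 1296 - 1538 \sqrt{-291} = 1296 - 1538 i \sqrt{291}$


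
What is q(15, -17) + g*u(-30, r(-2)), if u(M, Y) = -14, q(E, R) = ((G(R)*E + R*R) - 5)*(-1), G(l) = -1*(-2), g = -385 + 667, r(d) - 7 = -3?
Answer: -4262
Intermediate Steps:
r(d) = 4 (r(d) = 7 - 3 = 4)
g = 282
G(l) = 2
q(E, R) = 5 - R² - 2*E (q(E, R) = ((2*E + R*R) - 5)*(-1) = ((2*E + R²) - 5)*(-1) = ((R² + 2*E) - 5)*(-1) = (-5 + R² + 2*E)*(-1) = 5 - R² - 2*E)
q(15, -17) + g*u(-30, r(-2)) = (5 - 1*(-17)² - 2*15) + 282*(-14) = (5 - 1*289 - 30) - 3948 = (5 - 289 - 30) - 3948 = -314 - 3948 = -4262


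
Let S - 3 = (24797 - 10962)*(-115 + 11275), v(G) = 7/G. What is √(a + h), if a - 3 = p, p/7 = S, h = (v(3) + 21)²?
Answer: 374*√69541/3 ≈ 32875.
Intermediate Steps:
h = 4900/9 (h = (7/3 + 21)² = (70/3)² = 4900/9 ≈ 544.44)
S = 154398603 (S = 3 + (24797 - 10962)*(-115 + 11275) = 3 + 13835*11160 = 3 + 154398600 = 154398603)
p = 1080790221 (p = 7*154398603 = 1080790221)
a = 1080790224 (a = 3 + 1080790221 = 1080790224)
√(a + h) = √(1080790224 + 4900/9) = √(9727116916/9) = 374*√69541/3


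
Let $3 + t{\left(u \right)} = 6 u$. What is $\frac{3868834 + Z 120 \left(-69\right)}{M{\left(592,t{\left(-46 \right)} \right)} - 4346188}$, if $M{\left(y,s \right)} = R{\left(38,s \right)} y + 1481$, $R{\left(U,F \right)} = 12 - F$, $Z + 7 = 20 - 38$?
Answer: $- \frac{4075834}{4172435} \approx -0.97685$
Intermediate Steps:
$Z = -25$ ($Z = -7 + \left(20 - 38\right) = -7 - 18 = -25$)
$t{\left(u \right)} = -3 + 6 u$
$M{\left(y,s \right)} = 1481 + y \left(12 - s\right)$ ($M{\left(y,s \right)} = \left(12 - s\right) y + 1481 = y \left(12 - s\right) + 1481 = 1481 + y \left(12 - s\right)$)
$\frac{3868834 + Z 120 \left(-69\right)}{M{\left(592,t{\left(-46 \right)} \right)} - 4346188} = \frac{3868834 + \left(-25\right) 120 \left(-69\right)}{\left(1481 - 592 \left(-12 + \left(-3 + 6 \left(-46\right)\right)\right)\right) - 4346188} = \frac{3868834 - -207000}{\left(1481 - 592 \left(-12 - 279\right)\right) - 4346188} = \frac{3868834 + 207000}{\left(1481 - 592 \left(-12 - 279\right)\right) - 4346188} = \frac{4075834}{\left(1481 - 592 \left(-291\right)\right) - 4346188} = \frac{4075834}{\left(1481 + 172272\right) - 4346188} = \frac{4075834}{173753 - 4346188} = \frac{4075834}{-4172435} = 4075834 \left(- \frac{1}{4172435}\right) = - \frac{4075834}{4172435}$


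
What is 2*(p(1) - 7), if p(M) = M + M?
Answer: -10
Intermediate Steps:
p(M) = 2*M
2*(p(1) - 7) = 2*(2*1 - 7) = 2*(2 - 7) = 2*(-5) = -10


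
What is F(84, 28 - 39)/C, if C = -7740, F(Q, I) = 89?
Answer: -89/7740 ≈ -0.011499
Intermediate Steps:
F(84, 28 - 39)/C = 89/(-7740) = 89*(-1/7740) = -89/7740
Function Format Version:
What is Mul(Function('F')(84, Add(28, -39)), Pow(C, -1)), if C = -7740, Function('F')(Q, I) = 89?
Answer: Rational(-89, 7740) ≈ -0.011499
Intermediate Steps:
Mul(Function('F')(84, Add(28, -39)), Pow(C, -1)) = Mul(89, Pow(-7740, -1)) = Mul(89, Rational(-1, 7740)) = Rational(-89, 7740)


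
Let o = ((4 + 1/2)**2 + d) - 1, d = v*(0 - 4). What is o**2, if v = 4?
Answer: 169/16 ≈ 10.563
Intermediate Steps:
d = -16 (d = 4*(0 - 4) = 4*(-4) = -16)
o = 13/4 (o = ((4 + 1/2)**2 - 16) - 1 = ((9/2)**2 - 16) - 1 = (81/4 - 16) - 1 = 17/4 - 1 = 13/4 ≈ 3.2500)
o**2 = (13/4)**2 = 169/16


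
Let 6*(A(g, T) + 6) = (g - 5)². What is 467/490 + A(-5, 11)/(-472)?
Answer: 80699/86730 ≈ 0.93046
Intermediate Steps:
A(g, T) = -6 + (-5 + g)²/6 (A(g, T) = -6 + (g - 5)²/6 = -6 + (-5 + g)²/6)
467/490 + A(-5, 11)/(-472) = 467/490 + (-6 + (-5 - 5)²/6)/(-472) = 467*(1/490) + (-6 + (⅙)*(-10)²)*(-1/472) = 467/490 + (-6 + (⅙)*100)*(-1/472) = 467/490 + (-6 + 50/3)*(-1/472) = 467/490 + (32/3)*(-1/472) = 467/490 - 4/177 = 80699/86730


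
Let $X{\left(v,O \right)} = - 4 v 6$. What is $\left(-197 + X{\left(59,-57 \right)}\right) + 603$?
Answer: $-1010$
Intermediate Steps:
$X{\left(v,O \right)} = - 24 v$
$\left(-197 + X{\left(59,-57 \right)}\right) + 603 = \left(-197 - 1416\right) + 603 = -1613 + 603 = -1010$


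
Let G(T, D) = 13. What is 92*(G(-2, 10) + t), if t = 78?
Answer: 8372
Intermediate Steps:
92*(G(-2, 10) + t) = 92*(13 + 78) = 92*91 = 8372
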